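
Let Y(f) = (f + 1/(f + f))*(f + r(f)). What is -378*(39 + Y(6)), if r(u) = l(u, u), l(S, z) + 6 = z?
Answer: -28539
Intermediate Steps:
l(S, z) = -6 + z
r(u) = -6 + u
Y(f) = (-6 + 2*f)*(f + 1/(2*f)) (Y(f) = (f + 1/(f + f))*(f + (-6 + f)) = (f + 1/(2*f))*(-6 + 2*f) = (-6 + 2*f)*(f + 1/(2*f)))
-378*(39 + Y(6)) = -378*(39 + (1 - 6*6 - 3/6 + 2*6**2)) = -378*(39 + (1 - 36 - 3*1/6 + 2*36)) = -378*(39 + (1 - 36 - 1/2 + 72)) = -378*(39 + 73/2) = -378*151/2 = -28539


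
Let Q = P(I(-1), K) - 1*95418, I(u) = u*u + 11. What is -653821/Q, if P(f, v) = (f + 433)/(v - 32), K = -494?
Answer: 343909846/50190313 ≈ 6.8521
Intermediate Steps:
I(u) = 11 + u**2 (I(u) = u**2 + 11 = 11 + u**2)
P(f, v) = (433 + f)/(-32 + v)
Q = -50190313/526 (Q = (433 + (11 + (-1)**2))/(-32 - 494) - 1*95418 = (433 + (11 + 1))/(-526) - 95418 = -(433 + 12)/526 - 95418 = -1/526*445 - 95418 = -445/526 - 95418 = -50190313/526 ≈ -95419.)
-653821/Q = -653821/(-50190313/526) = -653821*(-526/50190313) = 343909846/50190313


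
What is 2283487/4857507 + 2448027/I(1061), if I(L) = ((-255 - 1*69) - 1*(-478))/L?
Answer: 12616678445956027/748056078 ≈ 1.6866e+7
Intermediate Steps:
I(L) = 154/L (I(L) = ((-255 - 69) + 478)/L = (-324 + 478)/L = 154/L)
2283487/4857507 + 2448027/I(1061) = 2283487/4857507 + 2448027/((154/1061)) = 2283487*(1/4857507) + 2448027/((154*(1/1061))) = 2283487/4857507 + 2448027/(154/1061) = 2283487/4857507 + 2448027*(1061/154) = 2283487/4857507 + 2597356647/154 = 12616678445956027/748056078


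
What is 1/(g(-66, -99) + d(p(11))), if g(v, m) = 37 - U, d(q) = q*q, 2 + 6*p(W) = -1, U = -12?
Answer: 4/197 ≈ 0.020305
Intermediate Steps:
p(W) = -½ (p(W) = -⅓ + (⅙)*(-1) = -⅓ - ⅙ = -½)
d(q) = q²
g(v, m) = 49 (g(v, m) = 37 - 1*(-12) = 37 + 12 = 49)
1/(g(-66, -99) + d(p(11))) = 1/(49 + (-½)²) = 1/(49 + ¼) = 1/(197/4) = 4/197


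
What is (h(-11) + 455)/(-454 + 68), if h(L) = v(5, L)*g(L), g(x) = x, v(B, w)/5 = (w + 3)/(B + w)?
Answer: -1145/1158 ≈ -0.98877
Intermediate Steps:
v(B, w) = 5*(3 + w)/(B + w) (v(B, w) = 5*((w + 3)/(B + w)) = 5*((3 + w)/(B + w)) = 5*(3 + w)/(B + w))
h(L) = 5*L*(3 + L)/(5 + L) (h(L) = (5*(3 + L)/(5 + L))*L = 5*L*(3 + L)/(5 + L))
(h(-11) + 455)/(-454 + 68) = (5*(-11)*(3 - 11)/(5 - 11) + 455)/(-454 + 68) = (5*(-11)*(-8)/(-6) + 455)/(-386) = (5*(-11)*(-1/6)*(-8) + 455)*(-1/386) = (-220/3 + 455)*(-1/386) = (1145/3)*(-1/386) = -1145/1158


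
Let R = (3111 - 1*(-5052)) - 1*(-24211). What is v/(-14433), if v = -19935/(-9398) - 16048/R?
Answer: -247278293/2195626273458 ≈ -0.00011262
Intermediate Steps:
R = 32374 (R = (3111 + 5052) + 24211 = 8163 + 24211 = 32374)
v = 247278293/152125426 (v = -19935/(-9398) - 16048/32374 = -19935*(-1/9398) - 16048*1/32374 = 19935/9398 - 8024/16187 = 247278293/152125426 ≈ 1.6255)
v/(-14433) = (247278293/152125426)/(-14433) = (247278293/152125426)*(-1/14433) = -247278293/2195626273458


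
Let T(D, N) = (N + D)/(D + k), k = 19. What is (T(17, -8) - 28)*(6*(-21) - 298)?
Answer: 11766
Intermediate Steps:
T(D, N) = (D + N)/(19 + D) (T(D, N) = (N + D)/(D + 19) = (D + N)/(19 + D))
(T(17, -8) - 28)*(6*(-21) - 298) = ((17 - 8)/(19 + 17) - 28)*(6*(-21) - 298) = (9/36 - 28)*(-126 - 298) = ((1/36)*9 - 28)*(-424) = (¼ - 28)*(-424) = -111/4*(-424) = 11766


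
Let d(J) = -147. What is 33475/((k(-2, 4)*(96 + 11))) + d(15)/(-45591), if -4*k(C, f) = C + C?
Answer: 72674974/232297 ≈ 312.85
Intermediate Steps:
k(C, f) = -C/2 (k(C, f) = -(C + C)/4 = -C/2)
33475/((k(-2, 4)*(96 + 11))) + d(15)/(-45591) = 33475/(((-1/2*(-2))*(96 + 11))) - 147/(-45591) = 33475/((1*107)) - 147*(-1/45591) = 33475/107 + 7/2171 = 72674974/232297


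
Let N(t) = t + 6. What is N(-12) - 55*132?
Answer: -7266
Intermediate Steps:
N(t) = 6 + t
N(-12) - 55*132 = (6 - 12) - 55*132 = -6 - 7260 = -7266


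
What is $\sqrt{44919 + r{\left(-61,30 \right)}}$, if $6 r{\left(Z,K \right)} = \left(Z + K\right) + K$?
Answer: $\frac{\sqrt{1617078}}{6} \approx 211.94$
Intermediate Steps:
$r{\left(Z,K \right)} = \frac{K}{3} + \frac{Z}{6}$ ($r{\left(Z,K \right)} = \frac{\left(Z + K\right) + K}{6} = \frac{\left(K + Z\right) + K}{6} = \frac{Z + 2 K}{6} = \frac{K}{3} + \frac{Z}{6}$)
$\sqrt{44919 + r{\left(-61,30 \right)}} = \sqrt{44919 + \left(\frac{1}{3} \cdot 30 + \frac{1}{6} \left(-61\right)\right)} = \sqrt{44919 + \left(10 - \frac{61}{6}\right)} = \sqrt{44919 - \frac{1}{6}} = \sqrt{\frac{269513}{6}} = \frac{\sqrt{1617078}}{6}$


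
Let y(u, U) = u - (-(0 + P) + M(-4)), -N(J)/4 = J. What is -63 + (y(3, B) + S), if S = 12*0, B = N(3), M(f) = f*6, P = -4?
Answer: -40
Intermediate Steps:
N(J) = -4*J
M(f) = 6*f
B = -12 (B = -4*3 = -12)
y(u, U) = 20 + u (y(u, U) = u - (-(0 - 4) + 6*(-4)) = u - (-1*(-4) - 24) = u - (4 - 24) = u - 1*(-20) = u + 20 = 20 + u)
S = 0
-63 + (y(3, B) + S) = -63 + ((20 + 3) + 0) = -63 + (23 + 0) = -63 + 23 = -40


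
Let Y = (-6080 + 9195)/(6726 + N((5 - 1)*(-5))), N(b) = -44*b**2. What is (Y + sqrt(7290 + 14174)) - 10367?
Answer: -112733873/10874 + 2*sqrt(5366) ≈ -10221.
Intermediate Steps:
Y = -3115/10874 (Y = (-6080 + 9195)/(6726 - 44*25*(5 - 1)**2) = 3115/(6726 - 44*(4*(-5))**2) = 3115/(6726 - 44*(-20)**2) = 3115/(6726 - 44*400) = 3115/(6726 - 17600) = 3115/(-10874) = 3115*(-1/10874) = -3115/10874 ≈ -0.28646)
(Y + sqrt(7290 + 14174)) - 10367 = (-3115/10874 + sqrt(7290 + 14174)) - 10367 = (-3115/10874 + sqrt(21464)) - 10367 = (-3115/10874 + 2*sqrt(5366)) - 10367 = -112733873/10874 + 2*sqrt(5366)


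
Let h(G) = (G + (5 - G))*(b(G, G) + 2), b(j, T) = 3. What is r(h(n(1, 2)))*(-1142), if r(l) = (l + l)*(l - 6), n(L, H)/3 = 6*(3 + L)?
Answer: -1084900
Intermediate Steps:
n(L, H) = 54 + 18*L (n(L, H) = 3*(6*(3 + L)) = 3*(18 + 6*L) = 54 + 18*L)
h(G) = 25 (h(G) = (G + (5 - G))*(3 + 2) = 5*5 = 25)
r(l) = 2*l*(-6 + l) (r(l) = (2*l)*(-6 + l) = 2*l*(-6 + l))
r(h(n(1, 2)))*(-1142) = (2*25*(-6 + 25))*(-1142) = (2*25*19)*(-1142) = 950*(-1142) = -1084900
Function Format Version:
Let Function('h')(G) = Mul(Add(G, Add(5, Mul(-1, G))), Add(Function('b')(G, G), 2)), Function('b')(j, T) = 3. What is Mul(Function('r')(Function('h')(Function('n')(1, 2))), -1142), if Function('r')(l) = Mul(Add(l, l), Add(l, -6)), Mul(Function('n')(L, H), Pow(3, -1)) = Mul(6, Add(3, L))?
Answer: -1084900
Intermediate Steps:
Function('n')(L, H) = Add(54, Mul(18, L)) (Function('n')(L, H) = Mul(3, Mul(6, Add(3, L))) = Mul(3, Add(18, Mul(6, L))) = Add(54, Mul(18, L)))
Function('h')(G) = 25 (Function('h')(G) = Mul(Add(G, Add(5, Mul(-1, G))), Add(3, 2)) = Mul(5, 5) = 25)
Function('r')(l) = Mul(2, l, Add(-6, l)) (Function('r')(l) = Mul(Mul(2, l), Add(-6, l)) = Mul(2, l, Add(-6, l)))
Mul(Function('r')(Function('h')(Function('n')(1, 2))), -1142) = Mul(Mul(2, 25, Add(-6, 25)), -1142) = Mul(Mul(2, 25, 19), -1142) = Mul(950, -1142) = -1084900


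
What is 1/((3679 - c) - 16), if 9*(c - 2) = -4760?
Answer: 9/37709 ≈ 0.00023867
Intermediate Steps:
c = -4742/9 (c = 2 + (1/9)*(-4760) = 2 - 4760/9 = -4742/9 ≈ -526.89)
1/((3679 - c) - 16) = 1/((3679 - 1*(-4742/9)) - 16) = 1/((3679 + 4742/9) - 16) = 1/(37853/9 - 16) = 1/(37709/9) = 9/37709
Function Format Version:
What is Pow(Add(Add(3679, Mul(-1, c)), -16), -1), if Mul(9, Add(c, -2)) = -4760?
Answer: Rational(9, 37709) ≈ 0.00023867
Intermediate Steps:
c = Rational(-4742, 9) (c = Add(2, Mul(Rational(1, 9), -4760)) = Add(2, Rational(-4760, 9)) = Rational(-4742, 9) ≈ -526.89)
Pow(Add(Add(3679, Mul(-1, c)), -16), -1) = Pow(Add(Add(3679, Mul(-1, Rational(-4742, 9))), -16), -1) = Pow(Add(Add(3679, Rational(4742, 9)), -16), -1) = Pow(Add(Rational(37853, 9), -16), -1) = Pow(Rational(37709, 9), -1) = Rational(9, 37709)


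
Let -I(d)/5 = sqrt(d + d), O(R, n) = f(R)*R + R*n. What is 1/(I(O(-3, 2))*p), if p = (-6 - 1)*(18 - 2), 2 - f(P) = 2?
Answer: -I*sqrt(3)/3360 ≈ -0.00051549*I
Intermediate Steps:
f(P) = 0 (f(P) = 2 - 1*2 = 2 - 2 = 0)
O(R, n) = R*n (O(R, n) = 0*R + R*n = 0 + R*n = R*n)
I(d) = -5*sqrt(2)*sqrt(d) (I(d) = -5*sqrt(d + d) = -5*sqrt(2)*sqrt(d))
p = -112 (p = -7*16 = -112)
1/(I(O(-3, 2))*p) = 1/(-5*sqrt(2)*sqrt(-3*2)*(-112)) = 1/(-5*sqrt(2)*sqrt(-6)*(-112)) = 1/(-5*sqrt(2)*I*sqrt(6)*(-112)) = 1/(-10*I*sqrt(3)*(-112)) = 1/(1120*I*sqrt(3)) = -I*sqrt(3)/3360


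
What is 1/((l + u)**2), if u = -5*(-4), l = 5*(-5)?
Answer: 1/25 ≈ 0.040000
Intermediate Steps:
l = -25
u = 20
1/((l + u)**2) = 1/((-25 + 20)**2) = 1/((-5)**2) = 1/25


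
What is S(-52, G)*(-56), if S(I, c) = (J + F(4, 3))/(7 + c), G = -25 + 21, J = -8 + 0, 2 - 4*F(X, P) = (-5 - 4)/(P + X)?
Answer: 134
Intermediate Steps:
F(X, P) = ½ + 9/(4*(P + X)) (F(X, P) = ½ - (-5 - 4)/(4*(P + X)) = ½ - (-9)/(4*(P + X)) = ½ + 9/(4*(P + X)))
J = -8
G = -4
S(I, c) = -201/(28*(7 + c)) (S(I, c) = (-8 + (9/4 + (½)*3 + (½)*4)/(3 + 4))/(7 + c) = (-8 + (9/4 + 3/2 + 2)/7)/(7 + c) = (-8 + (⅐)*(23/4))/(7 + c) = (-8 + 23/28)/(7 + c) = -201/(28*(7 + c)))
S(-52, G)*(-56) = -201/(196 + 28*(-4))*(-56) = -201/(196 - 112)*(-56) = -201/84*(-56) = -201*1/84*(-56) = -67/28*(-56) = 134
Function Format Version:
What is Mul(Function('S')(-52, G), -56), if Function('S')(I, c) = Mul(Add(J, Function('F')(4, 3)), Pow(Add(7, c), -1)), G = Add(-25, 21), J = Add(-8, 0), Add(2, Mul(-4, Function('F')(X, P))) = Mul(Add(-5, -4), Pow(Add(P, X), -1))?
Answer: 134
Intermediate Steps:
Function('F')(X, P) = Add(Rational(1, 2), Mul(Rational(9, 4), Pow(Add(P, X), -1))) (Function('F')(X, P) = Add(Rational(1, 2), Mul(Rational(-1, 4), Mul(Add(-5, -4), Pow(Add(P, X), -1)))) = Add(Rational(1, 2), Mul(Rational(-1, 4), Mul(-9, Pow(Add(P, X), -1)))) = Add(Rational(1, 2), Mul(Rational(9, 4), Pow(Add(P, X), -1))))
J = -8
G = -4
Function('S')(I, c) = Mul(Rational(-201, 28), Pow(Add(7, c), -1)) (Function('S')(I, c) = Mul(Add(-8, Mul(Pow(Add(3, 4), -1), Add(Rational(9, 4), Mul(Rational(1, 2), 3), Mul(Rational(1, 2), 4)))), Pow(Add(7, c), -1)) = Mul(Add(-8, Mul(Pow(7, -1), Add(Rational(9, 4), Rational(3, 2), 2))), Pow(Add(7, c), -1)) = Mul(Add(-8, Mul(Rational(1, 7), Rational(23, 4))), Pow(Add(7, c), -1)) = Mul(Add(-8, Rational(23, 28)), Pow(Add(7, c), -1)) = Mul(Rational(-201, 28), Pow(Add(7, c), -1)))
Mul(Function('S')(-52, G), -56) = Mul(Mul(-201, Pow(Add(196, Mul(28, -4)), -1)), -56) = Mul(Mul(-201, Pow(Add(196, -112), -1)), -56) = Mul(Mul(-201, Pow(84, -1)), -56) = Mul(Mul(-201, Rational(1, 84)), -56) = Mul(Rational(-67, 28), -56) = 134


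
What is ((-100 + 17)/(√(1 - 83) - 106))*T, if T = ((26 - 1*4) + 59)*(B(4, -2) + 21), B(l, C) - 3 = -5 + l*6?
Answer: 15321717/5659 + 289089*I*√82/11318 ≈ 2707.5 + 231.3*I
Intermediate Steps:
B(l, C) = -2 + 6*l (B(l, C) = 3 + (-5 + l*6) = 3 + (-5 + 6*l) = -2 + 6*l)
T = 3483 (T = ((26 - 1*4) + 59)*((-2 + 6*4) + 21) = ((26 - 4) + 59)*((-2 + 24) + 21) = (22 + 59)*(22 + 21) = 81*43 = 3483)
((-100 + 17)/(√(1 - 83) - 106))*T = ((-100 + 17)/(√(1 - 83) - 106))*3483 = -83/(√(-82) - 106)*3483 = -83/(I*√82 - 106)*3483 = -83/(-106 + I*√82)*3483 = -289089/(-106 + I*√82)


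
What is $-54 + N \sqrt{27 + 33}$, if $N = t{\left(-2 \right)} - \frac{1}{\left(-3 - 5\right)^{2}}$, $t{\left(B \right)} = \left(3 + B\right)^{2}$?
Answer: $-54 + \frac{63 \sqrt{15}}{32} \approx -46.375$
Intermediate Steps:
$N = \frac{63}{64}$ ($N = \left(3 - 2\right)^{2} - \frac{1}{\left(-3 - 5\right)^{2}} = 1^{2} - \frac{1}{\left(-8\right)^{2}} = 1 - \frac{1}{64} = \frac{63}{64} \approx 0.98438$)
$-54 + N \sqrt{27 + 33} = -54 + \frac{63 \sqrt{27 + 33}}{64} = -54 + \frac{63 \sqrt{60}}{64} = -54 + \frac{63 \cdot 2 \sqrt{15}}{64} = -54 + \frac{63 \sqrt{15}}{32}$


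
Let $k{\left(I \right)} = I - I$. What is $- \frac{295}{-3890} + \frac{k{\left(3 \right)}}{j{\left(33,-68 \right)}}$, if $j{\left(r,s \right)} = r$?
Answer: $\frac{59}{778} \approx 0.075835$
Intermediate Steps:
$k{\left(I \right)} = 0$
$- \frac{295}{-3890} + \frac{k{\left(3 \right)}}{j{\left(33,-68 \right)}} = - \frac{295}{-3890} + \frac{0}{33} = \left(-295\right) \left(- \frac{1}{3890}\right) + 0 \cdot \frac{1}{33} = \frac{59}{778} + 0 = \frac{59}{778}$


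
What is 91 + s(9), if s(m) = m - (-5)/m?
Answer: 905/9 ≈ 100.56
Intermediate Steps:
s(m) = m + 5/m
91 + s(9) = 91 + (9 + 5/9) = 91 + 86/9 = 905/9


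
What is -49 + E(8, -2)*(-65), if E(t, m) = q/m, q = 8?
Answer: 211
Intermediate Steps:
E(t, m) = 8/m
-49 + E(8, -2)*(-65) = -49 + (8/(-2))*(-65) = -49 + (8*(-1/2))*(-65) = -49 - 4*(-65) = -49 + 260 = 211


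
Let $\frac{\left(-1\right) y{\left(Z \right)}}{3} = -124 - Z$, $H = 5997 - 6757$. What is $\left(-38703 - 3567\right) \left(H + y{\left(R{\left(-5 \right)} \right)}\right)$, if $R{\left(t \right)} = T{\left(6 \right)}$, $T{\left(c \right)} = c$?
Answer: $15639900$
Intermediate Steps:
$H = -760$ ($H = 5997 - 6757 = -760$)
$R{\left(t \right)} = 6$
$y{\left(Z \right)} = 372 + 3 Z$ ($y{\left(Z \right)} = - 3 \left(-124 - Z\right) = 372 + 3 Z$)
$\left(-38703 - 3567\right) \left(H + y{\left(R{\left(-5 \right)} \right)}\right) = \left(-38703 - 3567\right) \left(-760 + \left(372 + 3 \cdot 6\right)\right) = - 42270 \left(-760 + \left(372 + 18\right)\right) = - 42270 \left(-760 + 390\right) = \left(-42270\right) \left(-370\right) = 15639900$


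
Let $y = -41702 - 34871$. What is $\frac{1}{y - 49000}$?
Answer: $- \frac{1}{125573} \approx -7.9635 \cdot 10^{-6}$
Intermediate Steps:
$y = -76573$ ($y = -41702 - 34871 = -76573$)
$\frac{1}{y - 49000} = \frac{1}{-76573 - 49000} = \frac{1}{-125573} = - \frac{1}{125573}$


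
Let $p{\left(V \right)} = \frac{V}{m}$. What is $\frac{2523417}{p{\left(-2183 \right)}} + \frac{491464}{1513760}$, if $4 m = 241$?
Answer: $- \frac{14384047008673}{206533630} \approx -69645.0$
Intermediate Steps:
$m = \frac{241}{4}$ ($m = \frac{1}{4} \cdot 241 = \frac{241}{4} \approx 60.25$)
$p{\left(V \right)} = \frac{4 V}{241}$ ($p{\left(V \right)} = \frac{V}{\frac{241}{4}} = V \frac{4}{241} = \frac{4 V}{241}$)
$\frac{2523417}{p{\left(-2183 \right)}} + \frac{491464}{1513760} = \frac{2523417}{\frac{4}{241} \left(-2183\right)} + \frac{491464}{1513760} = \frac{2523417}{- \frac{8732}{241}} + 491464 \cdot \frac{1}{1513760} = 2523417 \left(- \frac{241}{8732}\right) + \frac{61433}{189220} = - \frac{608143497}{8732} + \frac{61433}{189220} = - \frac{14384047008673}{206533630}$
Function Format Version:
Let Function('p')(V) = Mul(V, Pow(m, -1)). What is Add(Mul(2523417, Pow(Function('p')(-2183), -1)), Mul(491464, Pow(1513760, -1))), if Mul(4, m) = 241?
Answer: Rational(-14384047008673, 206533630) ≈ -69645.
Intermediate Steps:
m = Rational(241, 4) (m = Mul(Rational(1, 4), 241) = Rational(241, 4) ≈ 60.250)
Function('p')(V) = Mul(Rational(4, 241), V) (Function('p')(V) = Mul(V, Pow(Rational(241, 4), -1)) = Mul(V, Rational(4, 241)) = Mul(Rational(4, 241), V))
Add(Mul(2523417, Pow(Function('p')(-2183), -1)), Mul(491464, Pow(1513760, -1))) = Add(Mul(2523417, Pow(Mul(Rational(4, 241), -2183), -1)), Mul(491464, Pow(1513760, -1))) = Add(Mul(2523417, Pow(Rational(-8732, 241), -1)), Mul(491464, Rational(1, 1513760))) = Add(Mul(2523417, Rational(-241, 8732)), Rational(61433, 189220)) = Add(Rational(-608143497, 8732), Rational(61433, 189220)) = Rational(-14384047008673, 206533630)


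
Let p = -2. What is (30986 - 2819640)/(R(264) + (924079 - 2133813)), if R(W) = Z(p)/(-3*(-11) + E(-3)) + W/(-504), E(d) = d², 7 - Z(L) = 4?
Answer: 117123468/50808847 ≈ 2.3052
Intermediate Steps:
Z(L) = 3 (Z(L) = 7 - 1*4 = 7 - 4 = 3)
R(W) = 1/14 - W/504 (R(W) = 3/(-3*(-11) + (-3)²) + W/(-504) = 3/(33 + 9) + W*(-1/504) = 3/42 - W/504 = 3*(1/42) - W/504 = 1/14 - W/504)
(30986 - 2819640)/(R(264) + (924079 - 2133813)) = (30986 - 2819640)/((1/14 - 1/504*264) + (924079 - 2133813)) = -2788654/((1/14 - 11/21) - 1209734) = -2788654/(-19/42 - 1209734) = -2788654/(-50808847/42) = -2788654*(-42/50808847) = 117123468/50808847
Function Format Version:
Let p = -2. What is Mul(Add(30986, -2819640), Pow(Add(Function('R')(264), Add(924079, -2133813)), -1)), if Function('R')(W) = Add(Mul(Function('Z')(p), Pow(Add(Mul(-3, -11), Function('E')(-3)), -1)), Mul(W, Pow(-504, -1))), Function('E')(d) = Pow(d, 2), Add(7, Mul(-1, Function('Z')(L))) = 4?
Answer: Rational(117123468, 50808847) ≈ 2.3052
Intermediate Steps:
Function('Z')(L) = 3 (Function('Z')(L) = Add(7, Mul(-1, 4)) = Add(7, -4) = 3)
Function('R')(W) = Add(Rational(1, 14), Mul(Rational(-1, 504), W)) (Function('R')(W) = Add(Mul(3, Pow(Add(Mul(-3, -11), Pow(-3, 2)), -1)), Mul(W, Pow(-504, -1))) = Add(Mul(3, Pow(Add(33, 9), -1)), Mul(W, Rational(-1, 504))) = Add(Mul(3, Pow(42, -1)), Mul(Rational(-1, 504), W)) = Add(Mul(3, Rational(1, 42)), Mul(Rational(-1, 504), W)) = Add(Rational(1, 14), Mul(Rational(-1, 504), W)))
Mul(Add(30986, -2819640), Pow(Add(Function('R')(264), Add(924079, -2133813)), -1)) = Mul(Add(30986, -2819640), Pow(Add(Add(Rational(1, 14), Mul(Rational(-1, 504), 264)), Add(924079, -2133813)), -1)) = Mul(-2788654, Pow(Add(Add(Rational(1, 14), Rational(-11, 21)), -1209734), -1)) = Mul(-2788654, Pow(Add(Rational(-19, 42), -1209734), -1)) = Mul(-2788654, Pow(Rational(-50808847, 42), -1)) = Mul(-2788654, Rational(-42, 50808847)) = Rational(117123468, 50808847)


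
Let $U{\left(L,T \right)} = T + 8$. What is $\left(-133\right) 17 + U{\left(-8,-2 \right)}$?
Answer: $-2255$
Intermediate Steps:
$U{\left(L,T \right)} = 8 + T$
$\left(-133\right) 17 + U{\left(-8,-2 \right)} = \left(-133\right) 17 + \left(8 - 2\right) = -2261 + 6 = -2255$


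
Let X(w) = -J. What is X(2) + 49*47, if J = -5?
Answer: 2308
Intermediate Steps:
X(w) = 5 (X(w) = -1*(-5) = 5)
X(2) + 49*47 = 5 + 49*47 = 5 + 2303 = 2308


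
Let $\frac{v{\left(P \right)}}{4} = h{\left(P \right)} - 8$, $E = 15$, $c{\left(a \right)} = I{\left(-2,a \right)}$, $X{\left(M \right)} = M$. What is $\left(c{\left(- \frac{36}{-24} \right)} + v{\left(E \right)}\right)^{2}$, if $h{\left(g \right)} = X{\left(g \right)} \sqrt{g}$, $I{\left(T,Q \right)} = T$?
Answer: $55156 - 4080 \sqrt{15} \approx 39354.0$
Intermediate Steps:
$c{\left(a \right)} = -2$
$h{\left(g \right)} = g^{\frac{3}{2}}$ ($h{\left(g \right)} = g \sqrt{g} = g^{\frac{3}{2}}$)
$v{\left(P \right)} = -32 + 4 P^{\frac{3}{2}}$ ($v{\left(P \right)} = 4 \left(P^{\frac{3}{2}} - 8\right) = 4 \left(-8 + P^{\frac{3}{2}}\right) = -32 + 4 P^{\frac{3}{2}}$)
$\left(c{\left(- \frac{36}{-24} \right)} + v{\left(E \right)}\right)^{2} = \left(-2 - \left(32 - 4 \cdot 15^{\frac{3}{2}}\right)\right)^{2} = \left(-2 - \left(32 - 4 \cdot 15 \sqrt{15}\right)\right)^{2} = \left(-2 - \left(32 - 60 \sqrt{15}\right)\right)^{2} = \left(-34 + 60 \sqrt{15}\right)^{2}$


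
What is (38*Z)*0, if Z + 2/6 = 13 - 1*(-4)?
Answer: 0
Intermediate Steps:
Z = 50/3 (Z = -1/3 + (13 - 1*(-4)) = -1/3 + (13 + 4) = -1/3 + 17 = 50/3 ≈ 16.667)
(38*Z)*0 = (38*(50/3))*0 = (1900/3)*0 = 0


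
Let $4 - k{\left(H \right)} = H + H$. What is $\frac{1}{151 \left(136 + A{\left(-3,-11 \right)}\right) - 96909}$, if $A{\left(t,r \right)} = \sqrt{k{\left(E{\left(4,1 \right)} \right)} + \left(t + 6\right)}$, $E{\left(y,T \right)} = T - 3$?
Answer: $- \frac{6943}{530234938} - \frac{151 \sqrt{11}}{5832584318} \approx -1.318 \cdot 10^{-5}$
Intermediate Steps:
$E{\left(y,T \right)} = -3 + T$ ($E{\left(y,T \right)} = T - 3 = -3 + T$)
$k{\left(H \right)} = 4 - 2 H$ ($k{\left(H \right)} = 4 - \left(H + H\right) = 4 - 2 H$)
$A{\left(t,r \right)} = \sqrt{14 + t}$ ($A{\left(t,r \right)} = \sqrt{\left(4 - 2 \left(-3 + 1\right)\right) + \left(t + 6\right)} = \sqrt{\left(4 - -4\right) + \left(6 + t\right)} = \sqrt{\left(4 + 4\right) + \left(6 + t\right)} = \sqrt{8 + \left(6 + t\right)} = \sqrt{14 + t}$)
$\frac{1}{151 \left(136 + A{\left(-3,-11 \right)}\right) - 96909} = \frac{1}{151 \left(136 + \sqrt{14 - 3}\right) - 96909} = \frac{1}{151 \left(136 + \sqrt{11}\right) - 96909} = \frac{1}{\left(20536 + 151 \sqrt{11}\right) - 96909} = \frac{1}{-76373 + 151 \sqrt{11}}$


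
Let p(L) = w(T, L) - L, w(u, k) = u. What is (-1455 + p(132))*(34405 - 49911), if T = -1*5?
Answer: 24685552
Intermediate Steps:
T = -5
p(L) = -5 - L
(-1455 + p(132))*(34405 - 49911) = (-1455 + (-5 - 1*132))*(34405 - 49911) = (-1455 + (-5 - 132))*(-15506) = (-1455 - 137)*(-15506) = -1592*(-15506) = 24685552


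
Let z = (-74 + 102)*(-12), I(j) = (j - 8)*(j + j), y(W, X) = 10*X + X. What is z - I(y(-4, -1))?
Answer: -754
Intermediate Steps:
y(W, X) = 11*X
I(j) = 2*j*(-8 + j) (I(j) = (-8 + j)*(2*j) = 2*j*(-8 + j))
z = -336 (z = 28*(-12) = -336)
z - I(y(-4, -1)) = -336 - 2*11*(-1)*(-8 + 11*(-1)) = -336 - 2*(-11)*(-8 - 11) = -336 - 2*(-11)*(-19) = -336 - 1*418 = -336 - 418 = -754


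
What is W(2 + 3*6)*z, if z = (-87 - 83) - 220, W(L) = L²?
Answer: -156000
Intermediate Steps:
z = -390 (z = -170 - 220 = -390)
W(2 + 3*6)*z = (2 + 3*6)²*(-390) = (2 + 18)²*(-390) = 20²*(-390) = 400*(-390) = -156000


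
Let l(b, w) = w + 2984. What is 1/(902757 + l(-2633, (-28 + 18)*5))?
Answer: 1/905691 ≈ 1.1041e-6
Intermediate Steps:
l(b, w) = 2984 + w
1/(902757 + l(-2633, (-28 + 18)*5)) = 1/(902757 + (2984 + (-28 + 18)*5)) = 1/(902757 + (2984 - 10*5)) = 1/(902757 + (2984 - 50)) = 1/(902757 + 2934) = 1/905691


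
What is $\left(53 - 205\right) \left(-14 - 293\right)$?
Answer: $46664$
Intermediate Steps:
$\left(53 - 205\right) \left(-14 - 293\right) = \left(53 - 205\right) \left(-307\right) = \left(-152\right) \left(-307\right) = 46664$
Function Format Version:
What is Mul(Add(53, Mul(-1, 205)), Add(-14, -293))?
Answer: 46664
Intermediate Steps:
Mul(Add(53, Mul(-1, 205)), Add(-14, -293)) = Mul(Add(53, -205), -307) = Mul(-152, -307) = 46664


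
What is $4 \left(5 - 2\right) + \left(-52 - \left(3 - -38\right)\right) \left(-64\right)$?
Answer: $5964$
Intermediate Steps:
$4 \left(5 - 2\right) + \left(-52 - \left(3 - -38\right)\right) \left(-64\right) = 4 \left(5 - 2\right) + \left(-52 - \left(3 + 38\right)\right) \left(-64\right) = 4 \cdot 3 + \left(-52 - 41\right) \left(-64\right) = 12 + \left(-52 - 41\right) \left(-64\right) = 12 - -5952 = 12 + 5952 = 5964$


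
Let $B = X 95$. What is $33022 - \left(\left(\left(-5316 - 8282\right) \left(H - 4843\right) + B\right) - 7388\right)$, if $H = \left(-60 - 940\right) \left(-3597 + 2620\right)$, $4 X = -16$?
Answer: $13219431676$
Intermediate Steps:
$X = -4$ ($X = \frac{1}{4} \left(-16\right) = -4$)
$H = 977000$ ($H = \left(-1000\right) \left(-977\right) = 977000$)
$B = -380$ ($B = \left(-4\right) 95 = -380$)
$33022 - \left(\left(\left(-5316 - 8282\right) \left(H - 4843\right) + B\right) - 7388\right) = 33022 - \left(\left(\left(-5316 - 8282\right) \left(977000 - 4843\right) - 380\right) - 7388\right) = 33022 - \left(\left(\left(-13598\right) 972157 - 380\right) - 7388\right) = 33022 - \left(\left(-13219390886 - 380\right) - 7388\right) = 33022 - \left(-13219391266 - 7388\right) = 33022 - -13219398654 = 33022 + 13219398654 = 13219431676$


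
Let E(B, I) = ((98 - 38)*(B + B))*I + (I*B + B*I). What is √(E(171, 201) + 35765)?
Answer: √4229027 ≈ 2056.5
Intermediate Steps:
E(B, I) = 122*B*I (E(B, I) = (60*(2*B))*I + (B*I + B*I) = (120*B)*I + 2*B*I = 120*B*I + 2*B*I = 122*B*I)
√(E(171, 201) + 35765) = √(122*171*201 + 35765) = √(4193262 + 35765) = √4229027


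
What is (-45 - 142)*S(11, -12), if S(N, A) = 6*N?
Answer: -12342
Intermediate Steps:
(-45 - 142)*S(11, -12) = (-45 - 142)*(6*11) = -187*66 = -12342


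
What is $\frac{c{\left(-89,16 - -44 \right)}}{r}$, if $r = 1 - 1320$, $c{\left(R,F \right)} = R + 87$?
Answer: $\frac{2}{1319} \approx 0.0015163$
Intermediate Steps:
$c{\left(R,F \right)} = 87 + R$
$r = -1319$ ($r = 1 - 1320 = -1319$)
$\frac{c{\left(-89,16 - -44 \right)}}{r} = \frac{87 - 89}{-1319} = \left(-2\right) \left(- \frac{1}{1319}\right) = \frac{2}{1319}$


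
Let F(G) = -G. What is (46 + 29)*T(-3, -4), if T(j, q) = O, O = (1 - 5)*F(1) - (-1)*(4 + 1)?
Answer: 675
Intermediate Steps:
O = 9 (O = (1 - 5)*(-1*1) - (-1)*(4 + 1) = -4*(-1) - (-1)*5 = 4 - 1*(-5) = 4 + 5 = 9)
T(j, q) = 9
(46 + 29)*T(-3, -4) = (46 + 29)*9 = 75*9 = 675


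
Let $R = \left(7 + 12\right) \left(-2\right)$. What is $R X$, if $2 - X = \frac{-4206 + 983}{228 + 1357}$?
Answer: $- \frac{242934}{1585} \approx -153.27$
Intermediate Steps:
$X = \frac{6393}{1585}$ ($X = 2 - \frac{-4206 + 983}{228 + 1357} = 2 - - \frac{3223}{1585} = 2 + \frac{3223}{1585} = \frac{6393}{1585} \approx 4.0334$)
$R = -38$ ($R = 19 \left(-2\right) = -38$)
$R X = \left(-38\right) \frac{6393}{1585} = - \frac{242934}{1585}$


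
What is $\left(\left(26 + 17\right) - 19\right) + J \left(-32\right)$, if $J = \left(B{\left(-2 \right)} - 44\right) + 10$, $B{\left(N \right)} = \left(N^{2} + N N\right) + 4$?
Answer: $728$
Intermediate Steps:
$B{\left(N \right)} = 4 + 2 N^{2}$ ($B{\left(N \right)} = \left(N^{2} + N^{2}\right) + 4 = 2 N^{2} + 4 = 4 + 2 N^{2}$)
$J = -22$ ($J = \left(\left(4 + 2 \left(-2\right)^{2}\right) - 44\right) + 10 = \left(\left(4 + 2 \cdot 4\right) - 44\right) + 10 = \left(\left(4 + 8\right) - 44\right) + 10 = \left(12 - 44\right) + 10 = -32 + 10 = -22$)
$\left(\left(26 + 17\right) - 19\right) + J \left(-32\right) = \left(\left(26 + 17\right) - 19\right) - -704 = \left(43 - 19\right) + 704 = 24 + 704 = 728$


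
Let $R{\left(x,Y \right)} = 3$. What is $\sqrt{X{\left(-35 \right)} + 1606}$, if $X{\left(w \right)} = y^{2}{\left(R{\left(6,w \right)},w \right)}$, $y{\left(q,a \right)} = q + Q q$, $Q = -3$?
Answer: $\sqrt{1642} \approx 40.522$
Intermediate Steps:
$y{\left(q,a \right)} = - 2 q$ ($y{\left(q,a \right)} = q - 3 q = - 2 q$)
$X{\left(w \right)} = 36$ ($X{\left(w \right)} = \left(\left(-2\right) 3\right)^{2} = \left(-6\right)^{2} = 36$)
$\sqrt{X{\left(-35 \right)} + 1606} = \sqrt{36 + 1606} = \sqrt{1642}$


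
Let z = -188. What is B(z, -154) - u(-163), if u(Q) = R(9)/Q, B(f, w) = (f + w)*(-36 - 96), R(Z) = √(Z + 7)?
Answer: 7358476/163 ≈ 45144.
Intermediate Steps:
R(Z) = √(7 + Z)
B(f, w) = -132*f - 132*w (B(f, w) = (f + w)*(-132) = -132*f - 132*w)
u(Q) = 4/Q (u(Q) = √(7 + 9)/Q = √16/Q = 4/Q)
B(z, -154) - u(-163) = (-132*(-188) - 132*(-154)) - 4/(-163) = (24816 + 20328) - 4*(-1)/163 = 45144 - 1*(-4/163) = 45144 + 4/163 = 7358476/163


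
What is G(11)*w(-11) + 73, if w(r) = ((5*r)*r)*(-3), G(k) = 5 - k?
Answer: 10963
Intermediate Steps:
w(r) = -15*r² (w(r) = (5*r²)*(-3) = -15*r²)
G(11)*w(-11) + 73 = (5 - 1*11)*(-15*(-11)²) + 73 = (5 - 11)*(-15*121) + 73 = -6*(-1815) + 73 = 10890 + 73 = 10963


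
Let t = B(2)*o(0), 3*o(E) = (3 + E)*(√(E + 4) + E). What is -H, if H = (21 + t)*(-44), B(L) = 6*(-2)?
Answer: -132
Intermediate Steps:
B(L) = -12
o(E) = (3 + E)*(E + √(4 + E))/3 (o(E) = ((3 + E)*(√(E + 4) + E))/3 = ((3 + E)*(√(4 + E) + E))/3 = ((3 + E)*(E + √(4 + E)))/3 = (3 + E)*(E + √(4 + E))/3)
t = -24 (t = -12*(0 + √(4 + 0) + (⅓)*0² + (⅓)*0*√(4 + 0)) = -12*(0 + √4 + (⅓)*0 + (⅓)*0*√4) = -12*(0 + 2 + 0 + (⅓)*0*2) = -12*(0 + 2 + 0 + 0) = -12*2 = -24)
H = 132 (H = (21 - 24)*(-44) = -3*(-44) = 132)
-H = -1*132 = -132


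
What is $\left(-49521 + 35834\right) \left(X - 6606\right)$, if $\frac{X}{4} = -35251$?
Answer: $2020338070$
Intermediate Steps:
$X = -141004$ ($X = 4 \left(-35251\right) = -141004$)
$\left(-49521 + 35834\right) \left(X - 6606\right) = \left(-49521 + 35834\right) \left(-141004 - 6606\right) = \left(-13687\right) \left(-147610\right) = 2020338070$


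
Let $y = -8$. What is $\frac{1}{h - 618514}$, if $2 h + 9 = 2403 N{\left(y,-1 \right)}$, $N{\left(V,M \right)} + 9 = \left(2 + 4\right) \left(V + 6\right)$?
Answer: $- \frac{1}{643750} \approx -1.5534 \cdot 10^{-6}$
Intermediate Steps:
$N{\left(V,M \right)} = 27 + 6 V$ ($N{\left(V,M \right)} = -9 + \left(2 + 4\right) \left(V + 6\right) = -9 + 6 \left(6 + V\right) = -9 + \left(36 + 6 V\right) = 27 + 6 V$)
$h = -25236$ ($h = - \frac{9}{2} + \frac{2403 \left(27 + 6 \left(-8\right)\right)}{2} = - \frac{9}{2} + \frac{2403 \left(27 - 48\right)}{2} = - \frac{9}{2} + \frac{2403 \left(-21\right)}{2} = - \frac{9}{2} + \frac{1}{2} \left(-50463\right) = - \frac{9}{2} - \frac{50463}{2} = -25236$)
$\frac{1}{h - 618514} = \frac{1}{-25236 - 618514} = \frac{1}{-643750} = - \frac{1}{643750}$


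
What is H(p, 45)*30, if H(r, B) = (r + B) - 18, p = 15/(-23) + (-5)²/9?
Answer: 60290/69 ≈ 873.77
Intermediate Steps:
p = 440/207 (p = 15*(-1/23) + 25*(⅑) = -15/23 + 25/9 = 440/207 ≈ 2.1256)
H(r, B) = -18 + B + r (H(r, B) = (B + r) - 18 = -18 + B + r)
H(p, 45)*30 = (-18 + 45 + 440/207)*30 = (6029/207)*30 = 60290/69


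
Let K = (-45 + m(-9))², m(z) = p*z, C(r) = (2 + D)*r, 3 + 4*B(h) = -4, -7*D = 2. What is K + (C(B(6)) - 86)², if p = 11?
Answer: 28657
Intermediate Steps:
D = -2/7 (D = -⅐*2 = -2/7 ≈ -0.28571)
B(h) = -7/4 (B(h) = -¾ + (¼)*(-4) = -¾ - 1 = -7/4)
C(r) = 12*r/7 (C(r) = (2 - 2/7)*r = 12*r/7)
m(z) = 11*z
K = 20736 (K = (-45 + 11*(-9))² = (-45 - 99)² = (-144)² = 20736)
K + (C(B(6)) - 86)² = 20736 + ((12/7)*(-7/4) - 86)² = 20736 + (-3 - 86)² = 20736 + (-89)² = 20736 + 7921 = 28657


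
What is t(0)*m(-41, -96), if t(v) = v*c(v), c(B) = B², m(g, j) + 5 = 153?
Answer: 0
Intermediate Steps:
m(g, j) = 148 (m(g, j) = -5 + 153 = 148)
t(v) = v³ (t(v) = v*v² = v³)
t(0)*m(-41, -96) = 0³*148 = 0*148 = 0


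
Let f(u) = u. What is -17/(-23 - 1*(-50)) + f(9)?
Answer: 226/27 ≈ 8.3704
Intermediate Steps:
-17/(-23 - 1*(-50)) + f(9) = -17/(-23 - 1*(-50)) + 9 = -17/(-23 + 50) + 9 = -17/27 + 9 = 226/27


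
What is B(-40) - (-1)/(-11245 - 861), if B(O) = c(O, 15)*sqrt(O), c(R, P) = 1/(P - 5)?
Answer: -1/12106 + I*sqrt(10)/5 ≈ -8.2604e-5 + 0.63246*I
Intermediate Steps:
c(R, P) = 1/(-5 + P)
B(O) = sqrt(O)/10 (B(O) = sqrt(O)/(-5 + 15) = sqrt(O)/10)
B(-40) - (-1)/(-11245 - 861) = sqrt(-40)/10 - (-1)/(-11245 - 861) = (2*I*sqrt(10))/10 - (-1)/(-12106) = I*sqrt(10)/5 - (-1)*(-1)/12106 = I*sqrt(10)/5 - 1*1/12106 = I*sqrt(10)/5 - 1/12106 = -1/12106 + I*sqrt(10)/5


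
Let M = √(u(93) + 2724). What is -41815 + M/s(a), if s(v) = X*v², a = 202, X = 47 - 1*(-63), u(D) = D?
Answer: -41815 + 3*√313/4488440 ≈ -41815.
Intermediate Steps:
X = 110 (X = 47 + 63 = 110)
M = 3*√313 (M = √(93 + 2724) = √2817 = 3*√313 ≈ 53.075)
s(v) = 110*v²
-41815 + M/s(a) = -41815 + (3*√313)/((110*202²)) = -41815 + (3*√313)/((110*40804)) = -41815 + (3*√313)/4488440 = -41815 + (3*√313)*(1/4488440) = -41815 + 3*√313/4488440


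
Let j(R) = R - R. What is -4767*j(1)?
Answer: 0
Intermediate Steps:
j(R) = 0
-4767*j(1) = -4767*0 = 0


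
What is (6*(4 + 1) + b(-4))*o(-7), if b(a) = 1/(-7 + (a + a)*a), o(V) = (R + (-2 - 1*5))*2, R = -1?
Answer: -12016/25 ≈ -480.64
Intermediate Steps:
o(V) = -16 (o(V) = (-1 + (-2 - 1*5))*2 = (-1 + (-2 - 5))*2 = (-1 - 7)*2 = -8*2 = -16)
b(a) = 1/(-7 + 2*a**2) (b(a) = 1/(-7 + (2*a)*a) = 1/(-7 + 2*a**2))
(6*(4 + 1) + b(-4))*o(-7) = (6*(4 + 1) + 1/(-7 + 2*(-4)**2))*(-16) = (6*5 + 1/(-7 + 2*16))*(-16) = (30 + 1/(-7 + 32))*(-16) = (30 + 1/25)*(-16) = (751/25)*(-16) = -12016/25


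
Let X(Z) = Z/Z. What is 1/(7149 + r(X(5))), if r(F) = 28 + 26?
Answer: 1/7203 ≈ 0.00013883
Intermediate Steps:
X(Z) = 1
r(F) = 54
1/(7149 + r(X(5))) = 1/(7149 + 54) = 1/7203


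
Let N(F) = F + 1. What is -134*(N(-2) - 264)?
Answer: 35510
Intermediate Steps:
N(F) = 1 + F
-134*(N(-2) - 264) = -134*((1 - 2) - 264) = -134*(-1 - 264) = -134*(-265) = 35510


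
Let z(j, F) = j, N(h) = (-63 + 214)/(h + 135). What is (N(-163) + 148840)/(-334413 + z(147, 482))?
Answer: -1389123/3119816 ≈ -0.44526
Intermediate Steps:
N(h) = 151/(135 + h)
(N(-163) + 148840)/(-334413 + z(147, 482)) = (151/(135 - 163) + 148840)/(-334413 + 147) = (151/(-28) + 148840)/(-334266) = (151*(-1/28) + 148840)*(-1/334266) = (-151/28 + 148840)*(-1/334266) = (4167369/28)*(-1/334266) = -1389123/3119816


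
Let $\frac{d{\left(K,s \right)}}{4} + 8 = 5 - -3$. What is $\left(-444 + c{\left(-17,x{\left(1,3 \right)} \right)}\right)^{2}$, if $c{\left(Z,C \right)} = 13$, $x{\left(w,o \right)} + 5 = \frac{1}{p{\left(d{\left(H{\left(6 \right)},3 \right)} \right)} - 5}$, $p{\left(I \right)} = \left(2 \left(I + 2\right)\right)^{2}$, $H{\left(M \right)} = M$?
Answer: $185761$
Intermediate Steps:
$d{\left(K,s \right)} = 0$ ($d{\left(K,s \right)} = -32 + 4 \left(5 - -3\right) = -32 + 4 \left(5 + 3\right) = -32 + 4 \cdot 8 = -32 + 32 = 0$)
$p{\left(I \right)} = \left(4 + 2 I\right)^{2}$ ($p{\left(I \right)} = \left(2 \left(2 + I\right)\right)^{2} = \left(4 + 2 I\right)^{2}$)
$x{\left(w,o \right)} = - \frac{54}{11}$ ($x{\left(w,o \right)} = -5 + \frac{1}{4 \left(2 + 0\right)^{2} - 5} = -5 + \frac{1}{4 \cdot 2^{2} - 5} = -5 + \frac{1}{4 \cdot 4 - 5} = -5 + \frac{1}{16 - 5} = -5 + \frac{1}{11} = - \frac{54}{11}$)
$\left(-444 + c{\left(-17,x{\left(1,3 \right)} \right)}\right)^{2} = \left(-444 + 13\right)^{2} = \left(-431\right)^{2} = 185761$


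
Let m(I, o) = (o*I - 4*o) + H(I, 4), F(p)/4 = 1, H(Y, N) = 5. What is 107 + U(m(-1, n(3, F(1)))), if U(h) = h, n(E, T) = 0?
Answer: 112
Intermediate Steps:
F(p) = 4 (F(p) = 4*1 = 4)
m(I, o) = 5 - 4*o + I*o (m(I, o) = (o*I - 4*o) + 5 = (I*o - 4*o) + 5 = (-4*o + I*o) + 5 = 5 - 4*o + I*o)
107 + U(m(-1, n(3, F(1)))) = 107 + (5 - 4*0 - 1*0) = 107 + (5 + 0 + 0) = 107 + 5 = 112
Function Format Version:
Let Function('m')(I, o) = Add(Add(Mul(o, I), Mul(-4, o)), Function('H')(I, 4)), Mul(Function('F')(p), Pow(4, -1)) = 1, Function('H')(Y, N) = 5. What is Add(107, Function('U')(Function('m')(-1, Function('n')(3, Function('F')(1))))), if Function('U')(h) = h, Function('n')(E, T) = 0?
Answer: 112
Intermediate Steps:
Function('F')(p) = 4 (Function('F')(p) = Mul(4, 1) = 4)
Function('m')(I, o) = Add(5, Mul(-4, o), Mul(I, o)) (Function('m')(I, o) = Add(Add(Mul(o, I), Mul(-4, o)), 5) = Add(Add(Mul(I, o), Mul(-4, o)), 5) = Add(Add(Mul(-4, o), Mul(I, o)), 5) = Add(5, Mul(-4, o), Mul(I, o)))
Add(107, Function('U')(Function('m')(-1, Function('n')(3, Function('F')(1))))) = Add(107, Add(5, Mul(-4, 0), Mul(-1, 0))) = Add(107, Add(5, 0, 0)) = Add(107, 5) = 112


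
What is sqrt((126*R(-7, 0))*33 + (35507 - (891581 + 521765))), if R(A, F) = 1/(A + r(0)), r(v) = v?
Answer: I*sqrt(1378433) ≈ 1174.1*I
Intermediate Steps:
R(A, F) = 1/A (R(A, F) = 1/(A + 0) = 1/A)
sqrt((126*R(-7, 0))*33 + (35507 - (891581 + 521765))) = sqrt((126/(-7))*33 + (35507 - (891581 + 521765))) = sqrt((126*(-1/7))*33 + (35507 - 1*1413346)) = sqrt(-18*33 + (35507 - 1413346)) = sqrt(-594 - 1377839) = sqrt(-1378433) = I*sqrt(1378433)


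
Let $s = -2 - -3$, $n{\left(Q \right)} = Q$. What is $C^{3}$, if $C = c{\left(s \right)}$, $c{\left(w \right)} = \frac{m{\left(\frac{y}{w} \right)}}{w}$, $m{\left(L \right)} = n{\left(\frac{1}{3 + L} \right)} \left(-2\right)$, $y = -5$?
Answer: $1$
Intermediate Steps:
$m{\left(L \right)} = - \frac{2}{3 + L}$ ($m{\left(L \right)} = \frac{1}{3 + L} \left(-2\right) = - \frac{2}{3 + L}$)
$s = 1$ ($s = -2 + 3 = 1$)
$c{\left(w \right)} = - \frac{2}{w \left(3 - \frac{5}{w}\right)}$ ($c{\left(w \right)} = \frac{\left(-2\right) \frac{1}{3 - \frac{5}{w}}}{w} = - \frac{2}{w \left(3 - \frac{5}{w}\right)}$)
$C = 1$ ($C = - \frac{2}{-5 + 3 \cdot 1} = - \frac{2}{-5 + 3} = - \frac{2}{-2} = \left(-2\right) \left(- \frac{1}{2}\right) = 1$)
$C^{3} = 1^{3} = 1$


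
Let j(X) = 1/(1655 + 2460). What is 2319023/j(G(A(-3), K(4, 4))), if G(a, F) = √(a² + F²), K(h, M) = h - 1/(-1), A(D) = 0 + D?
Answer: 9542779645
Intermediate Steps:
A(D) = D
K(h, M) = 1 + h (K(h, M) = h - (-1) = h - 1*(-1) = h + 1 = 1 + h)
G(a, F) = √(F² + a²)
j(X) = 1/4115
2319023/j(G(A(-3), K(4, 4))) = 2319023/(1/4115) = 2319023*4115 = 9542779645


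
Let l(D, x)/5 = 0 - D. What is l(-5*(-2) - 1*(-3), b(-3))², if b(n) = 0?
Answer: 4225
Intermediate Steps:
l(D, x) = -5*D (l(D, x) = 5*(0 - D) = 5*(-D) = -5*D)
l(-5*(-2) - 1*(-3), b(-3))² = (-5*(-5*(-2) - 1*(-3)))² = (-5*(10 + 3))² = (-5*13)² = (-65)² = 4225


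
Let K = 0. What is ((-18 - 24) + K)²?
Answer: 1764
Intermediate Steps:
((-18 - 24) + K)² = ((-18 - 24) + 0)² = (-42 + 0)² = (-42)² = 1764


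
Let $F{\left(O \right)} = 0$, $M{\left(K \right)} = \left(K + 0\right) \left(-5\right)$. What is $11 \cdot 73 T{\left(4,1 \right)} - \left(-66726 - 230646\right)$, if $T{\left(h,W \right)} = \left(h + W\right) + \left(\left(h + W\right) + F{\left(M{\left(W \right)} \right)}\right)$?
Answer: $305402$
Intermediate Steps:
$M{\left(K \right)} = - 5 K$ ($M{\left(K \right)} = K \left(-5\right) = - 5 K$)
$T{\left(h,W \right)} = 2 W + 2 h$ ($T{\left(h,W \right)} = \left(h + W\right) + \left(\left(h + W\right) + 0\right) = \left(W + h\right) + \left(\left(W + h\right) + 0\right) = \left(W + h\right) + \left(W + h\right) = 2 W + 2 h$)
$11 \cdot 73 T{\left(4,1 \right)} - \left(-66726 - 230646\right) = 11 \cdot 73 \left(2 \cdot 1 + 2 \cdot 4\right) - \left(-66726 - 230646\right) = 803 \left(2 + 8\right) - \left(-66726 - 230646\right) = 803 \cdot 10 - -297372 = 8030 + 297372 = 305402$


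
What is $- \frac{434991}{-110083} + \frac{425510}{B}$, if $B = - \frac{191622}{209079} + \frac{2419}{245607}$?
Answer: $- \frac{89086882468235096021}{189823628853837} \approx -4.6931 \cdot 10^{5}$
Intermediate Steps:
$B = - \frac{1724368239}{1901898739}$ ($B = \left(-191622\right) \frac{1}{209079} + 2419 \cdot \frac{1}{245607} = - \frac{63874}{69693} + \frac{2419}{245607} = - \frac{1724368239}{1901898739} \approx -0.90666$)
$- \frac{434991}{-110083} + \frac{425510}{B} = - \frac{434991}{-110083} + \frac{425510}{- \frac{1724368239}{1901898739}} = \left(-434991\right) \left(- \frac{1}{110083}\right) + 425510 \left(- \frac{1901898739}{1724368239}\right) = \frac{434991}{110083} - \frac{809276932431890}{1724368239} = - \frac{89086882468235096021}{189823628853837}$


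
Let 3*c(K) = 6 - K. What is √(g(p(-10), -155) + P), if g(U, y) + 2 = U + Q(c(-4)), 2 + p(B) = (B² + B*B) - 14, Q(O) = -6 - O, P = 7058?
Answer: 2*√16269/3 ≈ 85.033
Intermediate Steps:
c(K) = 2 - K/3 (c(K) = (6 - K)/3 = 2 - K/3)
p(B) = -16 + 2*B² (p(B) = -2 + ((B² + B*B) - 14) = -2 + ((B² + B²) - 14) = -2 + (2*B² - 14) = -2 + (-14 + 2*B²) = -16 + 2*B²)
g(U, y) = -34/3 + U (g(U, y) = -2 + (U + (-6 - (2 - ⅓*(-4)))) = -2 + (U + (-6 - (2 + 4/3))) = -2 + (U + (-6 - 1*10/3)) = -2 + (U + (-6 - 10/3)) = -2 + (U - 28/3) = -2 + (-28/3 + U) = -34/3 + U)
√(g(p(-10), -155) + P) = √((-34/3 + (-16 + 2*(-10)²)) + 7058) = √((-34/3 + (-16 + 2*100)) + 7058) = √((-34/3 + (-16 + 200)) + 7058) = √((-34/3 + 184) + 7058) = √(518/3 + 7058) = √(21692/3) = 2*√16269/3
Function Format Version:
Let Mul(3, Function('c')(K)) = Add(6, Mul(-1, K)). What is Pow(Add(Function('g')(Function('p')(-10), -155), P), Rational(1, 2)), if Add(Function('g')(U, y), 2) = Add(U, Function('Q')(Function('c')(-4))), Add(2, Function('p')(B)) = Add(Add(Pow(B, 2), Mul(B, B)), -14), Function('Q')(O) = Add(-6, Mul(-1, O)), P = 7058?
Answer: Mul(Rational(2, 3), Pow(16269, Rational(1, 2))) ≈ 85.033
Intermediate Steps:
Function('c')(K) = Add(2, Mul(Rational(-1, 3), K)) (Function('c')(K) = Mul(Rational(1, 3), Add(6, Mul(-1, K))) = Add(2, Mul(Rational(-1, 3), K)))
Function('p')(B) = Add(-16, Mul(2, Pow(B, 2))) (Function('p')(B) = Add(-2, Add(Add(Pow(B, 2), Mul(B, B)), -14)) = Add(-2, Add(Add(Pow(B, 2), Pow(B, 2)), -14)) = Add(-2, Add(Mul(2, Pow(B, 2)), -14)) = Add(-2, Add(-14, Mul(2, Pow(B, 2)))) = Add(-16, Mul(2, Pow(B, 2))))
Function('g')(U, y) = Add(Rational(-34, 3), U) (Function('g')(U, y) = Add(-2, Add(U, Add(-6, Mul(-1, Add(2, Mul(Rational(-1, 3), -4)))))) = Add(-2, Add(U, Add(-6, Mul(-1, Add(2, Rational(4, 3)))))) = Add(-2, Add(U, Add(-6, Mul(-1, Rational(10, 3))))) = Add(-2, Add(U, Add(-6, Rational(-10, 3)))) = Add(-2, Add(U, Rational(-28, 3))) = Add(-2, Add(Rational(-28, 3), U)) = Add(Rational(-34, 3), U))
Pow(Add(Function('g')(Function('p')(-10), -155), P), Rational(1, 2)) = Pow(Add(Add(Rational(-34, 3), Add(-16, Mul(2, Pow(-10, 2)))), 7058), Rational(1, 2)) = Pow(Add(Add(Rational(-34, 3), Add(-16, Mul(2, 100))), 7058), Rational(1, 2)) = Pow(Add(Add(Rational(-34, 3), Add(-16, 200)), 7058), Rational(1, 2)) = Pow(Add(Add(Rational(-34, 3), 184), 7058), Rational(1, 2)) = Pow(Add(Rational(518, 3), 7058), Rational(1, 2)) = Pow(Rational(21692, 3), Rational(1, 2)) = Mul(Rational(2, 3), Pow(16269, Rational(1, 2)))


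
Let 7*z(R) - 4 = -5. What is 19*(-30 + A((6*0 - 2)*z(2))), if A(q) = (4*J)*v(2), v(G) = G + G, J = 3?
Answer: 342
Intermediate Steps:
z(R) = -⅐ (z(R) = 4/7 + (⅐)*(-5) = 4/7 - 5/7 = -⅐)
v(G) = 2*G
A(q) = 48 (A(q) = (4*3)*(2*2) = 12*4 = 48)
19*(-30 + A((6*0 - 2)*z(2))) = 19*(-30 + 48) = 19*18 = 342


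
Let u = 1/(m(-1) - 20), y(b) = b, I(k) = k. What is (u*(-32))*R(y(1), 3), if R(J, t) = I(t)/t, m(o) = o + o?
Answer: 16/11 ≈ 1.4545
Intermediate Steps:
m(o) = 2*o
R(J, t) = 1 (R(J, t) = t/t = 1)
u = -1/22 (u = 1/(2*(-1) - 20) = 1/(-2 - 20) = 1/(-22) = -1/22 ≈ -0.045455)
(u*(-32))*R(y(1), 3) = -1/22*(-32)*1 = (16/11)*1 = 16/11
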